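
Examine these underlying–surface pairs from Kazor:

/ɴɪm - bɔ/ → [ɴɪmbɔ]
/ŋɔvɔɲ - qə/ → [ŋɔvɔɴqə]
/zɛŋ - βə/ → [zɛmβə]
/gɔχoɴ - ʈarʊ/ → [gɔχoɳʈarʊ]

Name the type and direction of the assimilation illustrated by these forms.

The segment that alternates is /ɲ/, which surfaces as [ɴ] when adjacent to /q/.
The change palatal → uvular matches the place of the following /q/, identifying this as place assimilation.
Manner and voice are unchanged, so the assimilation is partial, not total.
Checking the remaining alternations: /ŋ/ → [m] before /β/ (velar → bilabial, matching bilabial); /ɴ/ → [ɳ] before /ʈ/ (uvular → retroflex, matching retroflex) — only place changes, and always toward the following segment.
Nothing changes in [ɴɪmbɔ]: there the adjacent consonants already agree in place (/m/ and /b/ are both bilabial), so this form is consistent with the same rule.
The trigger is the following segment, so the direction is regressive (anticipatory).

regressive place assimilation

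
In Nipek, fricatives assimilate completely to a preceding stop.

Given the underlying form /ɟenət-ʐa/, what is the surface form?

/ʐ/ is the segment targeted by the rule; it sits immediately after /t/, so it assimilates completely and surfaces as [t].

[ɟenətta]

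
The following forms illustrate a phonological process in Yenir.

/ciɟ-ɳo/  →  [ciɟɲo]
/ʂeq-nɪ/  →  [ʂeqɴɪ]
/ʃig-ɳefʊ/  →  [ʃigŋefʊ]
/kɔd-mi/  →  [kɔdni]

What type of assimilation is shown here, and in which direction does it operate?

progressive place assimilation

Comparing underlying and surface forms, /ɳ/ → [ɲ] is the alternation; the neighbouring /ɟ/ is constant.
/ɳ/ is retroflex while /ɟ/ is palatal; the output [ɲ] is palatal, matching the trigger — so the feature that spreads is place.
Manner and voice are unchanged, so the assimilation is partial, not total.
The same holds elsewhere in the data: /n/ → [ɴ] after /q/ (alveolar → uvular, matching uvular); /ɳ/ → [ŋ] after /g/ (retroflex → velar, matching velar); /m/ → [n] after /d/ (bilabial → alveolar, matching alveolar) — only place changes, and always toward the preceding segment.
The trigger is the preceding segment, so the direction is progressive (perseverative).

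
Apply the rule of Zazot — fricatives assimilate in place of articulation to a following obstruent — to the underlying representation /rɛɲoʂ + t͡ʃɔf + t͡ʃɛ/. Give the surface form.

The rule targets /ʂ/ (voiceless retroflex fricative), which sits before the trigger /t͡ʃ/ (postalveolar).
A voiceless postalveolar fricative is [ʃ], so the surface segment is [ʃ].
At the second juncture, /f/ likewise becomes [ʃ] adjacent to /t͡ʃ/.

[rɛɲoʃt͡ʃɔʃt͡ʃɛ]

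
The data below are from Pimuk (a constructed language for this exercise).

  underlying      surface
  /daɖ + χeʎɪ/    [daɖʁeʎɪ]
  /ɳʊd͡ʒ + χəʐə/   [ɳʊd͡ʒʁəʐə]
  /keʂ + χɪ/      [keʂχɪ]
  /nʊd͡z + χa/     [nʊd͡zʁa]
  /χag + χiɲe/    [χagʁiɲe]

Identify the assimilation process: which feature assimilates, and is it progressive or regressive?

Comparing underlying and surface forms, /χ/ → [ʁ] is the alternation; the neighbouring /ɖ/ is constant.
/χ/ is voiceless while /ɖ/ is voiced; the output [ʁ] is voiced, matching the trigger — so the feature that spreads is voicing.
Place and manner are unchanged, so the assimilation is partial, not total.
The same holds elsewhere in the data: /χ/ → [ʁ] after /d͡ʒ/ (voiceless → voiced, matching voiced); /χ/ → [ʁ] after /d͡z/ (voiceless → voiced, matching voiced); /χ/ → [ʁ] after /g/ (voiceless → voiced, matching voiced) — only voicing changes, and always toward the preceding segment.
No alternation appears in [keʂχɪ]: there the adjacent consonants already agree in voicing (/χ/ and /ʂ/ are both voiceless), so this form is consistent with the same rule.
The trigger is the preceding segment, so the direction is progressive (perseverative).

progressive voicing assimilation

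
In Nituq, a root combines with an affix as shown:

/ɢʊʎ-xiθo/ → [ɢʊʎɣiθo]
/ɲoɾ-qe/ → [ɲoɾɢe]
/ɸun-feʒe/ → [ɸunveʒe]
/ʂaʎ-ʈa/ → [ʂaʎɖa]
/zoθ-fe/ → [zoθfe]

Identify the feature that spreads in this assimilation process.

Comparing underlying and surface forms, /x/ → [ɣ] is the alternation; the neighbouring /ʎ/ is constant.
/x/ is voiceless while /ʎ/ is voiced; the output [ɣ] is voiced, matching the trigger — so the feature that spreads is voicing.
The same holds elsewhere in the data: /q/ → [ɢ] after /ɾ/ (voiceless → voiced, matching voiced); /f/ → [v] after /n/ (voiceless → voiced, matching voiced); /ʈ/ → [ɖ] after /ʎ/ (voiceless → voiced, matching voiced) — only voicing changes, and always toward the preceding segment.
Nothing changes in [zoθfe]: there the adjacent consonants already agree in voicing (/f/ and /θ/ are both voiceless), so this form is consistent with the same rule.

voicing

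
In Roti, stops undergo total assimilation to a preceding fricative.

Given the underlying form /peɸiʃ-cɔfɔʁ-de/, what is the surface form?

[peɸiʃʃɔfɔʁʁe]

/c/ is the segment targeted by the rule; it sits immediately after /ʃ/, so it assimilates completely and surfaces as [ʃ].
The same rule applies at the second boundary: /d/ → [ʁ] next to /ʁ/.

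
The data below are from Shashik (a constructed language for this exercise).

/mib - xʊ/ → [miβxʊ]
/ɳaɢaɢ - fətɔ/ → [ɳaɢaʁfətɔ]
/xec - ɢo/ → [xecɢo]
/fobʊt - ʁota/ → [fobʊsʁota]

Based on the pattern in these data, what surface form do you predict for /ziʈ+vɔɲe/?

[ziʂvɔɲe]

The data show regressive manner assimilation: /b/ → [β] before /x/; /ɢ/ → [ʁ] before /f/; /t/ → [s] before /ʁ/. In each pair only manner changes, matching the following consonant, while place and voice stay constant.
Nothing changes in [xecɢo]: there the adjacent consonants already agree in manner (/c/ and /ɢ/ are both stops), so this form is consistent with the same rule.
/ʈ/ is a voiceless retroflex stop. The following trigger /v/ is a fricative, so /ʈ/ must become a fricative as well.
The voiceless retroflex fricative is [ʂ], so /ʈ/ → [ʂ].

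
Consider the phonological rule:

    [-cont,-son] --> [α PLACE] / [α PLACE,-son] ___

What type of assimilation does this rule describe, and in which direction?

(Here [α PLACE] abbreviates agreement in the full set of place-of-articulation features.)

The rule copies the place features (abbreviated [PLACE]) from the environment onto the target, so the assimilating feature is place.
Since the environment is written before the underscore, the trigger precedes the target; the direction is progressive.

progressive place assimilation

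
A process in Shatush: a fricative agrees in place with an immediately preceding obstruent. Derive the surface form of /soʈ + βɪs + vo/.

[soʈʐɪszo]

The rule targets /β/ (voiced bilabial fricative), which sits after the trigger /ʈ/ (retroflex).
A voiced retroflex fricative is [ʐ], so the surface segment is [ʐ].
At the second juncture, /v/ likewise becomes [z] adjacent to /s/.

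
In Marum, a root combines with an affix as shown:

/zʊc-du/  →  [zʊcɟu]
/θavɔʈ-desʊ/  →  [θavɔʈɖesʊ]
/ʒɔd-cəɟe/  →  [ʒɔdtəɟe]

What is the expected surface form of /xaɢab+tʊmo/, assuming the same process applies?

The data show progressive place assimilation: /d/ → [ɟ] after /c/; /d/ → [ɖ] after /ʈ/; /c/ → [t] after /d/. In each pair only place changes, matching the preceding consonant, while manner and voice stay constant.
/t/ is a voiceless alveolar stop. The preceding trigger /b/ is bilabial, so /t/ must become bilabial as well.
Changing only its place to bilabial gives [p] — the voiceless bilabial stop.

[xaɢabpʊmo]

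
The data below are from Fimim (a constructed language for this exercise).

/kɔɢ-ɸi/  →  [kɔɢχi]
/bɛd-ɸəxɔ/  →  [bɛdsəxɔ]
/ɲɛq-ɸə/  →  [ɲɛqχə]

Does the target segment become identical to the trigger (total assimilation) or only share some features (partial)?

Comparing underlying and surface forms, /ɸ/ → [χ] is the alternation; the neighbouring /ɢ/ is constant.
The change bilabial → uvular matches the place of the preceding /ɢ/, identifying this as place assimilation.
Manner and voice are unchanged, so the assimilation is partial, not total.
The same holds elsewhere in the data: /ɸ/ → [s] after /d/ (bilabial → alveolar, matching alveolar); /ɸ/ → [χ] after /q/ (bilabial → uvular, matching uvular) — only place changes, and always toward the preceding segment.

partial assimilation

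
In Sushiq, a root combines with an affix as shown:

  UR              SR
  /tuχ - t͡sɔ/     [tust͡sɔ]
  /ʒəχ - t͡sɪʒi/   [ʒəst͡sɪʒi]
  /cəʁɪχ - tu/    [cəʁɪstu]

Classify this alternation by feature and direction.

Comparing underlying and surface forms, /χ/ → [s] is the alternation; the neighbouring /t͡s/ is constant.
/χ/ is uvular while /t͡s/ is alveolar; the output [s] is alveolar, matching the trigger — so the feature that spreads is place.
Manner and voice are unchanged, so the assimilation is partial, not total.
The other alternating form patterns the same way: /χ/ → [s] before /t/ (uvular → alveolar, matching alveolar) — only place changes, and always toward the following segment.
Since the segment that changes precedes the conditioning segment, the assimilation is regressive.

regressive place assimilation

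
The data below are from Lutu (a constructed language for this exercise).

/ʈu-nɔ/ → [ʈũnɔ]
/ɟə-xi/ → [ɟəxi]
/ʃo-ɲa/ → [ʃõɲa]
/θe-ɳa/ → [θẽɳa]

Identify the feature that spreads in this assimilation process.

The vowel /u/ surfaces as nasalised [ũ] next to the following nasal /n/ — it has acquired the [+nasal] feature of its neighbour.
Likewise in the remaining data: /o/ → [õ] before /ɲ/; /e/ → [ẽ] before /ɳ/ — each time a vowel is nasalised next to a following nasal.
No change occurs in [ɟəxi] because the vowel at the boundary is adjacent to an oral consonant, not a nasal (/ə/ next to /x/).

nasality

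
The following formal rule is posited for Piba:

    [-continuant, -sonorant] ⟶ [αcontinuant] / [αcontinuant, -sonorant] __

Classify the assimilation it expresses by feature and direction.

The shared variable α links the value of [continuant] on the target to that of the neighbouring obstruent. [continuant] distinguishes stops from fricatives — a manner-of-articulation feature — so this is manner assimilation.
The conditioning segment sits to the left of the focus bar, meaning the trigger precedes the segment that changes — progressive assimilation.

progressive manner assimilation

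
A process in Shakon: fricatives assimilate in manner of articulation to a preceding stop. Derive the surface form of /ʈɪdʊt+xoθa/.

The rule targets /x/ (voiceless velar fricative), which sits after the trigger /t/ (stop).
A voiceless velar stop is [k], so the surface segment is [k].

[ʈɪdʊtkoθa]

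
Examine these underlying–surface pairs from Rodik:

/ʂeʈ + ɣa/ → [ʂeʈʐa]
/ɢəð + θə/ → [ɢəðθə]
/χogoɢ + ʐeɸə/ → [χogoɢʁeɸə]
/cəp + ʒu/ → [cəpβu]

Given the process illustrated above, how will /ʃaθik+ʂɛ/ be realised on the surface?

[ʃaθikxɛ]

The data show progressive place assimilation: /ɣ/ → [ʐ] after /ʈ/; /ʐ/ → [ʁ] after /ɢ/; /ʒ/ → [β] after /p/. In each pair only place changes, matching the preceding consonant, while manner and voice stay constant.
No alternation appears in [ɢəðθə]: there the adjacent consonants already agree in place (/θ/ and /ð/ are both dental), so this form is consistent with the same rule.
The rule targets /ʂ/ (voiceless retroflex fricative), which sits after the trigger /k/ (velar).
The voiceless velar fricative is [x], so /ʂ/ → [x].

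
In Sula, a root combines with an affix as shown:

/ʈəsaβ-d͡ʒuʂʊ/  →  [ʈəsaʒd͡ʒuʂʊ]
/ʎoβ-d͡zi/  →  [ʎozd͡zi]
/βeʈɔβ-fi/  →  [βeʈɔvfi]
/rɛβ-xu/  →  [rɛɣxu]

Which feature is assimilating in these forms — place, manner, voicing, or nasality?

Comparing underlying and surface forms, /β/ → [ʒ] is the alternation; the neighbouring /d͡ʒ/ is constant.
The change bilabial → postalveolar matches the place of the following /d͡ʒ/, identifying this as place assimilation.
The same holds elsewhere in the data: /β/ → [z] before /d͡z/ (bilabial → alveolar, matching alveolar); /β/ → [v] before /f/ (bilabial → labiodental, matching labiodental); /β/ → [ɣ] before /x/ (bilabial → velar, matching velar) — only place changes, and always toward the following segment.

place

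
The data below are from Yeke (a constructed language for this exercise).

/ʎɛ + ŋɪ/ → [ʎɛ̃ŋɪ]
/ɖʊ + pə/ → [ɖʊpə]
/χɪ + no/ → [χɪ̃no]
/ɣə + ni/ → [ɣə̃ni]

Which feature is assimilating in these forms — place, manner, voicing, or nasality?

The vowel /ɛ/ surfaces as nasalised [ɛ̃] next to the following nasal /ŋ/ — it has acquired the [+nasal] feature of its neighbour.
Likewise in the remaining data: /ɪ/ → [ɪ̃] before /n/; /ə/ → [ə̃] before /n/ — each time a vowel is nasalised next to a following nasal.
No change occurs in [ɖʊpə] because the vowel at the boundary is adjacent to an oral consonant, not a nasal (/ʊ/ next to /p/).

nasality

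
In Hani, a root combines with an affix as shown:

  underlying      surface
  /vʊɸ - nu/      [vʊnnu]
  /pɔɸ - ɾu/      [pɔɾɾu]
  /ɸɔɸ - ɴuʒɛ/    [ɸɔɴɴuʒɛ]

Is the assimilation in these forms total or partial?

The segment that alternates is /ɸ/, which surfaces as [n] when adjacent to /n/.
The output [n] is identical to the trigger /n/ — every feature (place, manner, voicing) has been copied — so this is total assimilation.
The remaining alternations confirm this: /ɸ/ → [ɾ] before /ɾ/; /ɸ/ → [ɴ] before /ɴ/ — in each case the output is a copy of the following consonant.

total assimilation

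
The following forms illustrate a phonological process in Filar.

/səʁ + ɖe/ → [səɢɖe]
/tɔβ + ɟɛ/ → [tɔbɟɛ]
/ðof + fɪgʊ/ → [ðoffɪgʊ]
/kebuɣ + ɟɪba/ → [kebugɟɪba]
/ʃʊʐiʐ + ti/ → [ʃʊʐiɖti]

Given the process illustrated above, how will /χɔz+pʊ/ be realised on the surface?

[χɔdpʊ]

The data show regressive manner assimilation: /ʁ/ → [ɢ] before /ɖ/; /β/ → [b] before /ɟ/; /ɣ/ → [g] before /ɟ/; /ʐ/ → [ɖ] before /t/. In each pair only manner changes, matching the following consonant, while place and voice stay constant.
No alternation appears in [ðoffɪgʊ]: there the adjacent consonants already agree in manner (/f/ and /f/ are both fricatives), so this form is consistent with the same rule.
/z/ is a voiced alveolar fricative. The following trigger /p/ is a stop, so /z/ must become a stop as well.
The voiced alveolar stop is [d], so /z/ → [d].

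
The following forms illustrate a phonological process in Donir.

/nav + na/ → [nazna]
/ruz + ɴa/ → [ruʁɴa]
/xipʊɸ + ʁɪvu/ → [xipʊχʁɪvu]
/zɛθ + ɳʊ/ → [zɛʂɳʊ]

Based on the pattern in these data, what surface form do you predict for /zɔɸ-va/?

The data show regressive place assimilation: /v/ → [z] before /n/; /z/ → [ʁ] before /ɴ/; /ɸ/ → [χ] before /ʁ/; /θ/ → [ʂ] before /ɳ/. In each pair only place changes, matching the following consonant, while manner and voice stay constant.
/ɸ/ is a voiceless bilabial fricative. The following trigger /v/ is labiodental, so /ɸ/ must become labiodental as well.
A voiceless labiodental fricative is [f], so the surface segment is [f].

[zɔfva]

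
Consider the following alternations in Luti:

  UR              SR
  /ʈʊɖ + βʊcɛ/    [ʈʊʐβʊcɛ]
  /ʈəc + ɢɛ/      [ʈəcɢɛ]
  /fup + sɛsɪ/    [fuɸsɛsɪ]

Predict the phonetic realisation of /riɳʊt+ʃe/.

The data show regressive manner assimilation: /ɖ/ → [ʐ] before /β/; /p/ → [ɸ] before /s/. In each pair only manner changes, matching the following consonant, while place and voice stay constant.
No alternation appears in [ʈəcɢɛ]: there the adjacent consonants already agree in manner (/c/ and /ɢ/ are both stops), so this form is consistent with the same rule.
The rule targets /t/ (voiceless alveolar stop), which sits before the trigger /ʃ/ (fricative).
The voiceless alveolar fricative is [s], so /t/ → [s].

[riɳʊsʃe]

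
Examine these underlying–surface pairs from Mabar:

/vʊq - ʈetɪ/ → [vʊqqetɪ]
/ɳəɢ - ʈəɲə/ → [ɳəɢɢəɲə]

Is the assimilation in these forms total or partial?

Underlying /ʈ/ is realised as [ɢ] next to /ɢ/; /ɢ/ itself does not change.
The output [ɢ] is identical to the trigger /ɢ/ — every feature (place, manner, voicing) has been copied — so this is total assimilation.
The other form behaves the same way: /ʈ/ → [q] after /q/ — in each case the output is a copy of the preceding consonant.

total assimilation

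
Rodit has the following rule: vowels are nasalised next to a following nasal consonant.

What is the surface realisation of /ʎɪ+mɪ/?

/ɪ/ sits next to the nasal /m/ and is therefore nasalised to [ɪ̃].

[ʎɪ̃mɪ]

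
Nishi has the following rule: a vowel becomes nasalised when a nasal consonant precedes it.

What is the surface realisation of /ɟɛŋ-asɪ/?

[ɟɛŋãsɪ]

/a/ sits next to the nasal /ŋ/ and is therefore nasalised to [ã].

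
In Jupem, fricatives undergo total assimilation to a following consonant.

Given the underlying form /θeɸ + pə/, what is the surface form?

[θeppə]

/ɸ/ is the segment targeted by the rule; it sits immediately before /p/, so it assimilates completely and surfaces as [p].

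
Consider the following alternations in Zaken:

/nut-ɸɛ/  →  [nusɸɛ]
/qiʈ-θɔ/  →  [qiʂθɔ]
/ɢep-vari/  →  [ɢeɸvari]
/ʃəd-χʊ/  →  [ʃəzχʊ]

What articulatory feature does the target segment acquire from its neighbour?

manner

Comparing underlying and surface forms, /t/ → [s] is the alternation; the neighbouring /ɸ/ is constant.
The change stop → fricative matches the manner of the following /ɸ/, identifying this as manner assimilation.
The same holds elsewhere in the data: /ʈ/ → [ʂ] before /θ/ (stop → fricative, matching a fricative); /p/ → [ɸ] before /v/ (stop → fricative, matching a fricative); /d/ → [z] before /χ/ (stop → fricative, matching a fricative) — only manner changes, and always toward the following segment.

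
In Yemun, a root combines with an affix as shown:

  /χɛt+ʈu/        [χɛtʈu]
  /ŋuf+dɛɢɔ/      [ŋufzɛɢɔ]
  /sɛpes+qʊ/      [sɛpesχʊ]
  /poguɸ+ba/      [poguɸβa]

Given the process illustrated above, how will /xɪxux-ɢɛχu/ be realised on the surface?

The data show progressive manner assimilation: /d/ → [z] after /f/; /q/ → [χ] after /s/; /b/ → [β] after /ɸ/. In each pair only manner changes, matching the preceding consonant, while place and voice stay constant.
Nothing changes in [χɛtʈu]: there the adjacent consonants already agree in manner (/ʈ/ and /t/ are both stops), so this form is consistent with the same rule.
/ɢ/ is a voiced uvular stop. The preceding trigger /x/ is a fricative, so /ɢ/ must become a fricative as well.
A voiced uvular fricative is [ʁ], so the surface segment is [ʁ].

[xɪxuxʁɛχu]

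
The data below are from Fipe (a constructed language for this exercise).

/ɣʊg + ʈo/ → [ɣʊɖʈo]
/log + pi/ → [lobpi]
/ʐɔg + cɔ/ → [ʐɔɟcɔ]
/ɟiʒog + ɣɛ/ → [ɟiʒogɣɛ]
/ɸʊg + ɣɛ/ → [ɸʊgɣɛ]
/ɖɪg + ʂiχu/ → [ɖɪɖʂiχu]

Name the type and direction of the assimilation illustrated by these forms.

regressive place assimilation

The segment that alternates is /g/, which surfaces as [ɖ] when adjacent to /ʈ/.
/g/ is velar while /ʈ/ is retroflex; the output [ɖ] is retroflex, matching the trigger — so the feature that spreads is place.
Manner and voice are unchanged, so the assimilation is partial, not total.
The same holds elsewhere in the data: /g/ → [b] before /p/ (velar → bilabial, matching bilabial); /g/ → [ɟ] before /c/ (velar → palatal, matching palatal); /g/ → [ɖ] before /ʂ/ (velar → retroflex, matching retroflex) — only place changes, and always toward the following segment.
Nothing changes in [ɟiʒogɣɛ], [ɸʊgɣɛ]: there the adjacent consonants already agree in place (/g/ and /ɣ/ are both velar; /g/ and /ɣ/ are both velar), so these forms are consistent with the same rule.
Since the segment that changes precedes the conditioning segment, the assimilation is regressive.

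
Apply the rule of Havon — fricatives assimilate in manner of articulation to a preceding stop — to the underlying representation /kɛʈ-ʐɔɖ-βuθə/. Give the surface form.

[kɛʈɖɔɖbuθə]

The rule targets /ʐ/ (voiced retroflex fricative), which sits after the trigger /ʈ/ (stop).
A voiced retroflex stop is [ɖ], so the surface segment is [ɖ].
The same rule applies at the second boundary: /β/ → [b] next to /ɖ/.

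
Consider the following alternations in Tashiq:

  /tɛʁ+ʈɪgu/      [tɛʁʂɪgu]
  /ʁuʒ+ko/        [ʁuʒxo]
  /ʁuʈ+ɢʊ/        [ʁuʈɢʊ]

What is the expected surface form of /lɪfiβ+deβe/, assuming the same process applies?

[lɪfiβzeβe]

The data show progressive manner assimilation: /ʈ/ → [ʂ] after /ʁ/; /k/ → [x] after /ʒ/. In each pair only manner changes, matching the preceding consonant, while place and voice stay constant.
Nothing changes in [ʁuʈɢʊ]: there the adjacent consonants already agree in manner (/ɢ/ and /ʈ/ are both stops), so this form is consistent with the same rule.
The rule targets /d/ (voiced alveolar stop), which sits after the trigger /β/ (fricative).
A voiced alveolar fricative is [z], so the surface segment is [z].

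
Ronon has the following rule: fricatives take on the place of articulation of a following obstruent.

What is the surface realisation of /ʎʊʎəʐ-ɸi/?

[ʎʊʎəβɸi]

The rule targets /ʐ/ (voiced retroflex fricative), which sits before the trigger /ɸ/ (bilabial).
A voiced bilabial fricative is [β], so the surface segment is [β].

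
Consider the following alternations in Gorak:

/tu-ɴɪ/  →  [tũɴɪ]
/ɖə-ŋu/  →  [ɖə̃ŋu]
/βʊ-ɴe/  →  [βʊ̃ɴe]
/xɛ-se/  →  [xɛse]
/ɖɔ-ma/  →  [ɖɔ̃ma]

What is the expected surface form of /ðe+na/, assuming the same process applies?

The data show regressive nasality assimilation (vowel nasalisation): /u/ → [ũ] before /ɴ/; /ə/ → [ə̃] before /ŋ/; /ʊ/ → [ʊ̃] before /ɴ/; /ɔ/ → [ɔ̃] before /m/ — a vowel is nasalised by an immediately following nasal consonant.
No change occurs in [xɛse] because the vowel at the boundary is adjacent to an oral consonant, not a nasal (/ɛ/ next to /s/).
/e/ sits next to the nasal /n/ and is therefore nasalised to [ẽ].

[ðẽna]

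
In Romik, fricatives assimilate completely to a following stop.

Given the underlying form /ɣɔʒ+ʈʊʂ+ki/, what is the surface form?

[ɣɔʈʈʊkki]

/ʒ/ is the segment targeted by the rule; it sits immediately before /ʈ/, so it assimilates completely and surfaces as [ʈ].
At the second juncture, /ʂ/ likewise becomes [k] adjacent to /k/.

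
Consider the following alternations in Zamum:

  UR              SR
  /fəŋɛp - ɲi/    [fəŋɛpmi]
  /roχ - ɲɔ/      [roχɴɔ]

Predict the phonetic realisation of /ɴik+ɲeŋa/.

The data show progressive place assimilation: /ɲ/ → [m] after /p/; /ɲ/ → [ɴ] after /χ/. In each pair only place changes, matching the preceding consonant, while manner and voice stay constant.
/ɲ/ is a voiced palatal nasal. The preceding trigger /k/ is velar, so /ɲ/ must become velar as well.
Changing only its place to velar gives [ŋ] — the voiced velar nasal.

[ɴikŋeŋa]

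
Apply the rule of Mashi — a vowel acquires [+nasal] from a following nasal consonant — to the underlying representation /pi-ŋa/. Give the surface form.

[pĩŋa]

The vowel /i/ is adjacent to the following nasal /ŋ/, so it acquires [+nasal] and surfaces as [ĩ].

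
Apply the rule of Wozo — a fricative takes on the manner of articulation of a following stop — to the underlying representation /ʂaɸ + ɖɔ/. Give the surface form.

/ɸ/ is a voiceless bilabial fricative. The following trigger /ɖ/ is a stop, so /ɸ/ must become a stop as well.
A voiceless bilabial stop is [p], so the surface segment is [p].

[ʂapɖɔ]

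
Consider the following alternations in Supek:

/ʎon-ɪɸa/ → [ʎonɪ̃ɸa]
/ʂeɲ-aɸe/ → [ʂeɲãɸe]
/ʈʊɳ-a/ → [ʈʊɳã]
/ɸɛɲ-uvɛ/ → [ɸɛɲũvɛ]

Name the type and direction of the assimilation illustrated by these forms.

The vowel /ɪ/ surfaces as nasalised [ɪ̃] next to the preceding nasal /n/ — it has acquired the [+nasal] feature of its neighbour.
Likewise in the remaining data: /a/ → [ã] after /ɲ/; /a/ → [ã] after /ɳ/; /u/ → [ũ] after /ɲ/ — each time a vowel is nasalised next to a preceding nasal.
Because the conditioning nasal is to the left of the vowel that changes, the process is progressive (perseverative).

progressive nasality assimilation (vowel nasalisation)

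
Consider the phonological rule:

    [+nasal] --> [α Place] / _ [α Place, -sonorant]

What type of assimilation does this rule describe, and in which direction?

regressive place assimilation

The shared variable α links the value of the place features (abbreviated [Place]) on the target to the same value on the neighbouring segment, so place is the feature that assimilates.
Since the environment is written after the underscore, the trigger follows the target; the direction is regressive.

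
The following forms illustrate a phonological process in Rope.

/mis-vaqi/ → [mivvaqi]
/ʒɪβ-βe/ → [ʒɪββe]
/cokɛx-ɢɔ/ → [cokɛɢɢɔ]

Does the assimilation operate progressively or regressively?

regressive

Comparing underlying and surface forms, /s/ → [v] is the alternation; the neighbouring /v/ is constant.
The output [v] is identical to the trigger /v/ — every feature (place, manner, voicing) has been copied — so this is total assimilation.
The other form behaves the same way: /x/ → [ɢ] before /ɢ/ — in each case the output is a copy of the following consonant.
In [ʒɪββe] the two consonants at the boundary are already identical (/β/ + /β/), so the rule applies vacuously and nothing changes.
Since the segment that changes precedes the conditioning segment, the assimilation is regressive.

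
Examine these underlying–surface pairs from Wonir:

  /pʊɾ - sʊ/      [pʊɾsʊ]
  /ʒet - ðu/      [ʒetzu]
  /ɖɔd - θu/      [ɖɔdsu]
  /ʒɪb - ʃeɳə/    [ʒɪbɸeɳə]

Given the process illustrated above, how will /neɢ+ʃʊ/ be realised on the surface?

The data show progressive place assimilation: /ð/ → [z] after /t/; /θ/ → [s] after /d/; /ʃ/ → [ɸ] after /b/. In each pair only place changes, matching the preceding consonant, while manner and voice stay constant.
No alternation appears in [pʊɾsʊ]: there the adjacent consonants already agree in place (/s/ and /ɾ/ are both alveolar), so this form is consistent with the same rule.
The rule targets /ʃ/ (voiceless postalveolar fricative), which sits after the trigger /ɢ/ (uvular).
Changing only its place to uvular gives [χ] — the voiceless uvular fricative.

[neɢχʊ]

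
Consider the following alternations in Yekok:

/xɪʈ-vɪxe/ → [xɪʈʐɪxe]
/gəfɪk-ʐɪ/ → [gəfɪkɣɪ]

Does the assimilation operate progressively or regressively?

Underlying /v/ is realised as [ʐ] next to /ʈ/; /ʈ/ itself does not change.
/v/ is labiodental while /ʈ/ is retroflex; the output [ʐ] is retroflex, matching the trigger — so the feature that spreads is place.
The other alternating form patterns the same way: /ʐ/ → [ɣ] after /k/ (retroflex → velar, matching velar) — only place changes, and always toward the preceding segment.
Since the segment that changes follows the conditioning segment, the assimilation is progressive.

progressive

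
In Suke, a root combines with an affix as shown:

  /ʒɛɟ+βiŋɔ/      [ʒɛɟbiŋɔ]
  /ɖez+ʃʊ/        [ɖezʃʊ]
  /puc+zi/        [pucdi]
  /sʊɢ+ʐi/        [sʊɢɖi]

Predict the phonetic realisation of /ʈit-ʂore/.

The data show progressive manner assimilation: /β/ → [b] after /ɟ/; /z/ → [d] after /c/; /ʐ/ → [ɖ] after /ɢ/. In each pair only manner changes, matching the preceding consonant, while place and voice stay constant.
Nothing changes in [ɖezʃʊ]: there the adjacent consonants already agree in manner (/ʃ/ and /z/ are both fricatives), so this form is consistent with the same rule.
The rule targets /ʂ/ (voiceless retroflex fricative), which sits after the trigger /t/ (stop).
The voiceless retroflex stop is [ʈ], so /ʂ/ → [ʈ].

[ʈitʈore]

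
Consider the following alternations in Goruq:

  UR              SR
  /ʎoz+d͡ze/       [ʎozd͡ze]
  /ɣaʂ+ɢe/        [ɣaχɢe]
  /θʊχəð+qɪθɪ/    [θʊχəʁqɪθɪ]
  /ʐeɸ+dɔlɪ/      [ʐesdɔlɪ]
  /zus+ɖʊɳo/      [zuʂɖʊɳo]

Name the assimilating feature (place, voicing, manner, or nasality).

place

Underlying /ʂ/ is realised as [χ] next to /ɢ/; /ɢ/ itself does not change.
The change retroflex → uvular matches the place of the following /ɢ/, identifying this as place assimilation.
The same holds elsewhere in the data: /ð/ → [ʁ] before /q/ (dental → uvular, matching uvular); /ɸ/ → [s] before /d/ (bilabial → alveolar, matching alveolar); /s/ → [ʂ] before /ɖ/ (alveolar → retroflex, matching retroflex) — only place changes, and always toward the following segment.
No alternation appears in [ʎozd͡ze]: there the adjacent consonants already agree in place (/z/ and /d͡z/ are both alveolar), so this form is consistent with the same rule.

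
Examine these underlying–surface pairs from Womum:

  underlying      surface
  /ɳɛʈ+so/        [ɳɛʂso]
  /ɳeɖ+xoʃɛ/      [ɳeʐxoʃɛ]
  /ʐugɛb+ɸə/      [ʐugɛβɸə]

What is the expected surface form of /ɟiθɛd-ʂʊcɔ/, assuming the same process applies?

The data show regressive manner assimilation: /ʈ/ → [ʂ] before /s/; /ɖ/ → [ʐ] before /x/; /b/ → [β] before /ɸ/. In each pair only manner changes, matching the following consonant, while place and voice stay constant.
/d/ is a voiced alveolar stop. The following trigger /ʂ/ is a fricative, so /d/ must become a fricative as well.
The voiced alveolar fricative is [z], so /d/ → [z].

[ɟiθɛzʂʊcɔ]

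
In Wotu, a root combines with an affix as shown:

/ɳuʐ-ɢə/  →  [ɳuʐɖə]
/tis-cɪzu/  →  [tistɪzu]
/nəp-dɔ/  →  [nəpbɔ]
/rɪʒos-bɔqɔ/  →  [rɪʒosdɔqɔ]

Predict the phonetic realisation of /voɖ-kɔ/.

The data show progressive place assimilation: /ɢ/ → [ɖ] after /ʐ/; /c/ → [t] after /s/; /d/ → [b] after /p/; /b/ → [d] after /s/. In each pair only place changes, matching the preceding consonant, while manner and voice stay constant.
The rule targets /k/ (voiceless velar stop), which sits after the trigger /ɖ/ (retroflex).
Changing only its place to retroflex gives [ʈ] — the voiceless retroflex stop.

[voɖʈɔ]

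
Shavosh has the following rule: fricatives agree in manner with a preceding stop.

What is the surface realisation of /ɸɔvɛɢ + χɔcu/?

[ɸɔvɛɢqɔcu]

/χ/ is a voiceless uvular fricative. The preceding trigger /ɢ/ is a stop, so /χ/ must become a stop as well.
Changing only its manner to stop gives [q] — the voiceless uvular stop.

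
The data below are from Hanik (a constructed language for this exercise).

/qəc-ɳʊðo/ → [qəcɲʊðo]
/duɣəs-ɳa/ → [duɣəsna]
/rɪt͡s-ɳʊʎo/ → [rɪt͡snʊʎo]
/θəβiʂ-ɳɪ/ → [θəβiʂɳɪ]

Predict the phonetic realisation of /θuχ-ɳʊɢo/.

[θuχɴʊɢo]

The data show progressive place assimilation: /ɳ/ → [ɲ] after /c/; /ɳ/ → [n] after /s/; /ɳ/ → [n] after /t͡s/. In each pair only place changes, matching the preceding consonant, while manner and voice stay constant.
No alternation appears in [θəβiʂɳɪ]: there the adjacent consonants already agree in place (/ɳ/ and /ʂ/ are both retroflex), so this form is consistent with the same rule.
/ɳ/ is a voiced retroflex nasal. The preceding trigger /χ/ is uvular, so /ɳ/ must become uvular as well.
A voiced uvular nasal is [ɴ], so the surface segment is [ɴ].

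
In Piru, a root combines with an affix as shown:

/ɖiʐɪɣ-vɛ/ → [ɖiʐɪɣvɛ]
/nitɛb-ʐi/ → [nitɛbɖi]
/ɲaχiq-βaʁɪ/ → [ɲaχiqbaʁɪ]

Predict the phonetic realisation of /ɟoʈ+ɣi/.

The data show progressive manner assimilation: /ʐ/ → [ɖ] after /b/; /β/ → [b] after /q/. In each pair only manner changes, matching the preceding consonant, while place and voice stay constant.
No alternation appears in [ɖiʐɪɣvɛ]: there the adjacent consonants already agree in manner (/v/ and /ɣ/ are both fricatives), so this form is consistent with the same rule.
The rule targets /ɣ/ (voiced velar fricative), which sits after the trigger /ʈ/ (stop).
A voiced velar stop is [g], so the surface segment is [g].

[ɟoʈgi]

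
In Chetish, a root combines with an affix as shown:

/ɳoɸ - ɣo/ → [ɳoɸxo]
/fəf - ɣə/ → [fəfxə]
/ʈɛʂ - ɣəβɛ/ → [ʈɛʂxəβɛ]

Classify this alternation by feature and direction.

progressive voicing assimilation

Underlying /ɣ/ is realised as [x] next to /ɸ/; /ɸ/ itself does not change.
/ɣ/ is voiced while /ɸ/ is voiceless; the output [x] is voiceless, matching the trigger — so the feature that spreads is voicing.
Place and manner are unchanged, so the assimilation is partial, not total.
The other alternating forms pattern the same way: /ɣ/ → [x] after /f/ (voiced → voiceless, matching voiceless); /ɣ/ → [x] after /ʂ/ (voiced → voiceless, matching voiceless) — only voicing changes, and always toward the preceding segment.
The trigger is the preceding segment, so the direction is progressive (perseverative).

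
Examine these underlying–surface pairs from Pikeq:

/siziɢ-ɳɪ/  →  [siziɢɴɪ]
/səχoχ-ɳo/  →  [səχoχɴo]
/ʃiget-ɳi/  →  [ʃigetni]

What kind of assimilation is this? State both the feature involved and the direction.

Comparing underlying and surface forms, /ɳ/ → [ɴ] is the alternation; the neighbouring /ɢ/ is constant.
/ɳ/ is retroflex while /ɢ/ is uvular; the output [ɴ] is uvular, matching the trigger — so the feature that spreads is place.
Manner and voice are unchanged, so the assimilation is partial, not total.
The same holds elsewhere in the data: /ɳ/ → [ɴ] after /χ/ (retroflex → uvular, matching uvular); /ɳ/ → [n] after /t/ (retroflex → alveolar, matching alveolar) — only place changes, and always toward the preceding segment.
The trigger is the preceding segment, so the direction is progressive (perseverative).

progressive place assimilation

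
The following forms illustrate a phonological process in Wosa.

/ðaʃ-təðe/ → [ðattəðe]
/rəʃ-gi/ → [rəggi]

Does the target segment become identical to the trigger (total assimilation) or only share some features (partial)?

Comparing underlying and surface forms, /ʃ/ → [t] is the alternation; the neighbouring /t/ is constant.
The output [t] is identical to the trigger /t/ — every feature (place, manner, voicing) has been copied — so this is total assimilation.
The other form behaves the same way: /ʃ/ → [g] before /g/ — in each case the output is a copy of the following consonant.

total assimilation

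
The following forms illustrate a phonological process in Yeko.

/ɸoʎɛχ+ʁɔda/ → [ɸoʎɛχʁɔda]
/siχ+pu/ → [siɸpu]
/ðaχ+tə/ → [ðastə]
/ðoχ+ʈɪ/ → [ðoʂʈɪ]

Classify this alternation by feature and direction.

regressive place assimilation

The segment that alternates is /χ/, which surfaces as [ɸ] when adjacent to /p/.
/χ/ is uvular while /p/ is bilabial; the output [ɸ] is bilabial, matching the trigger — so the feature that spreads is place.
Manner and voice are unchanged, so the assimilation is partial, not total.
The same holds elsewhere in the data: /χ/ → [s] before /t/ (uvular → alveolar, matching alveolar); /χ/ → [ʂ] before /ʈ/ (uvular → retroflex, matching retroflex) — only place changes, and always toward the following segment.
No alternation appears in [ɸoʎɛχʁɔda]: there the adjacent consonants already agree in place (/χ/ and /ʁ/ are both uvular), so this form is consistent with the same rule.
Since the segment that changes precedes the conditioning segment, the assimilation is regressive.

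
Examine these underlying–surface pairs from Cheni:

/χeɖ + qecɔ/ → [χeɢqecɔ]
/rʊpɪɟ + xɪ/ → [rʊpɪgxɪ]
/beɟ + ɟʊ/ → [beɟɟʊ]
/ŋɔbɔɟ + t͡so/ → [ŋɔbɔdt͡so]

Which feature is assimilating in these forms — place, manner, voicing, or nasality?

The segment that alternates is /ɖ/, which surfaces as [ɢ] when adjacent to /q/.
The change retroflex → uvular matches the place of the following /q/, identifying this as place assimilation.
Checking the remaining alternations: /ɟ/ → [g] before /x/ (palatal → velar, matching velar); /ɟ/ → [d] before /t͡s/ (palatal → alveolar, matching alveolar) — only place changes, and always toward the following segment.
Nothing changes in [beɟɟʊ]: there the adjacent consonants already agree in place (/ɟ/ and /ɟ/ are both palatal), so this form is consistent with the same rule.

place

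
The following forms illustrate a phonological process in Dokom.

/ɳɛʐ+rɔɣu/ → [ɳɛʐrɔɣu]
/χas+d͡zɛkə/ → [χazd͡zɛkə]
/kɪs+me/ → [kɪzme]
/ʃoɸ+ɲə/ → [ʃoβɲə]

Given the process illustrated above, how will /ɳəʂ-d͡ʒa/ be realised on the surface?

[ɳəʐd͡ʒa]

The data show regressive voicing assimilation: /s/ → [z] before /d͡z/; /s/ → [z] before /m/; /ɸ/ → [β] before /ɲ/. In each pair only voicing changes, matching the following consonant, while place and manner stay constant.
Nothing changes in [ɳɛʐrɔɣu]: there the adjacent consonants already agree in voicing (/ʐ/ and /r/ are both voiced), so this form is consistent with the same rule.
/ʂ/ is a voiceless retroflex fricative. The following trigger /d͡ʒ/ is voiced, so /ʂ/ must become voiced as well.
Changing only its voicing to voiced gives [ʐ] — the voiced retroflex fricative.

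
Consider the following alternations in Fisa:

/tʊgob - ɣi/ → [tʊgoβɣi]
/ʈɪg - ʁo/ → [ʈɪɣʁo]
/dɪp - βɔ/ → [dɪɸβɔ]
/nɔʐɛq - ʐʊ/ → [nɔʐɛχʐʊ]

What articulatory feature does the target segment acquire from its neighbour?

The segment that alternates is /b/, which surfaces as [β] when adjacent to /ɣ/.
/b/ is a stop while /ɣ/ is a fricative; the output [β] is a fricative, matching the trigger — so the feature that spreads is manner.
The same holds elsewhere in the data: /g/ → [ɣ] before /ʁ/ (stop → fricative, matching a fricative); /p/ → [ɸ] before /β/ (stop → fricative, matching a fricative); /q/ → [χ] before /ʐ/ (stop → fricative, matching a fricative) — only manner changes, and always toward the following segment.

manner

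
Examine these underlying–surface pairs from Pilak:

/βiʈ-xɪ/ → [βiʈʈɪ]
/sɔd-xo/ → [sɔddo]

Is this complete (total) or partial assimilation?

total assimilation

The segment that alternates is /x/, which surfaces as [ʈ] when adjacent to /ʈ/.
The output [ʈ] is identical to the trigger /ʈ/ — every feature (place, manner, voicing) has been copied — so this is total assimilation.
The remaining alternation confirms this: /x/ → [d] after /d/ — in each case the output is a copy of the preceding consonant.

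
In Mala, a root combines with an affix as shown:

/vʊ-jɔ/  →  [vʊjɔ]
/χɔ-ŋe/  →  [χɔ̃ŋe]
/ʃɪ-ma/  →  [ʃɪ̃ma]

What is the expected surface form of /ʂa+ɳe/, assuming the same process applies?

The data show regressive nasality assimilation (vowel nasalisation): /ɔ/ → [ɔ̃] before /ŋ/; /ɪ/ → [ɪ̃] before /m/ — a vowel is nasalised by an immediately following nasal consonant.
No change occurs in [vʊjɔ] because the vowel at the boundary is adjacent to an oral consonant, not a nasal (/ʊ/ next to /j/).
/a/ sits next to the nasal /ɳ/ and is therefore nasalised to [ã].

[ʂãɳe]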